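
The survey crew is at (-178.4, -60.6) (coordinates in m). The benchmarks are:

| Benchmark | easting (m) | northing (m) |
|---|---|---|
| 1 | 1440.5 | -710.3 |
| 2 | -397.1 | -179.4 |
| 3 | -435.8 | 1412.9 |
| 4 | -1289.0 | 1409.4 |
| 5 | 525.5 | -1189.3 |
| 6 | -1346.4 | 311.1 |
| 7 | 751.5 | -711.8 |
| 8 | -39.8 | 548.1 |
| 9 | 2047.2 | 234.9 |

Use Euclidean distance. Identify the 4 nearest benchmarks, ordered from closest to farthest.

Distances from (-178.4, -60.6):
1: 1744.4 m
2: 248.9 m
3: 1495.8 m
4: 1842.4 m
5: 1330.2 m
6: 1225.7 m
7: 1135.2 m
8: 624.3 m
9: 2245.1 m
Sorted: 2 (248.9 m) < 8 (624.3 m) < 7 (1135.2 m) < 6 (1225.7 m) < 5 (1330.2 m) < 3 (1495.8 m) < …

2, 8, 7, 6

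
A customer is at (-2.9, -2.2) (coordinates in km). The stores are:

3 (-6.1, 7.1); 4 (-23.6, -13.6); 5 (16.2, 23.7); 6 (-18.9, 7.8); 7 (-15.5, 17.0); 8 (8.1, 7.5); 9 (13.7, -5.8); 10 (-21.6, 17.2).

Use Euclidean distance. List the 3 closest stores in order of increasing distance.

Distances from (-2.9, -2.2):
3: 9.8 km
4: 23.6 km
5: 32.2 km
6: 18.9 km
7: 23.0 km
8: 14.7 km
9: 17.0 km
10: 26.9 km
Sorted: 3 (9.8 km) < 8 (14.7 km) < 9 (17.0 km) < 6 (18.9 km) < 7 (23.0 km) < …

3, 8, 9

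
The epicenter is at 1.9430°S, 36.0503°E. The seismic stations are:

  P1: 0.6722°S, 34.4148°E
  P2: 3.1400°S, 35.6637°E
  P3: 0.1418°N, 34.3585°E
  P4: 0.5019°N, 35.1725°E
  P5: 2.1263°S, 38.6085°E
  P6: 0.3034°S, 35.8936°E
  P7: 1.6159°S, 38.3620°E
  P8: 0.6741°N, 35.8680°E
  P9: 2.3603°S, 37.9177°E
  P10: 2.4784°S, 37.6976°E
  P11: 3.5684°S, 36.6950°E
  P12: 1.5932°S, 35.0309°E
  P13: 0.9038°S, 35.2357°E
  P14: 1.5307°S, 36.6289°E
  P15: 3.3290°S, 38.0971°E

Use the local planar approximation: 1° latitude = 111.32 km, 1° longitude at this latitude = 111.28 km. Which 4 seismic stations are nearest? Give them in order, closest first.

P14, P12, P2, P13

Distances from 1.9430°S, 36.0503°E:
P1: 230.5123 km
P2: 140.0227 km
P3: 298.8382 km
P4: 289.1646 km
P5: 285.4068 km
P6: 183.3514 km
P7: 259.8103 km
P8: 292.0410 km
P9: 212.9333 km
P10: 192.7573 km
P11: 194.6434 km
P12: 119.9361 km
P13: 146.9691 km
P14: 79.0708 km
P15: 275.1063 km
Sorted: P14 (79.0708 km) < P12 (119.9361 km) < P2 (140.0227 km) < P13 (146.9691 km) < P6 (183.3514 km) < P10 (192.7573 km) < …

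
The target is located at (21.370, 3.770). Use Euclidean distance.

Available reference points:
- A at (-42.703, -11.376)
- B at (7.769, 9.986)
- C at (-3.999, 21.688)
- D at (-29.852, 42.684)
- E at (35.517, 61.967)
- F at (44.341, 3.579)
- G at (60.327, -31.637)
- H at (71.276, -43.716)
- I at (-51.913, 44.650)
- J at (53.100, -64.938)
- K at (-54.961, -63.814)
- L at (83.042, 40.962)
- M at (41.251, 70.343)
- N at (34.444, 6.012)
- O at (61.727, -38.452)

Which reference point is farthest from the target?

K

Distances from (21.370, 3.770):
A: √((-64.073)² + (-15.146)²) = √(4105.34933 + 229.40132) = 65.839
B: √((-13.601)² + (6.216)²) = √(184.98720 + 38.63866) = 14.954
C: √((-25.369)² + (17.918)²) = √(643.58616 + 321.05472) = 31.059
D: √((-51.222)² + (38.914)²) = √(2623.69328 + 1514.29940) = 64.327
E: √((14.147)² + (58.197)²) = √(200.13761 + 3386.89081) = 59.892
F: √((22.971)² + (-0.191)²) = √(527.66684 + 0.03648) = 22.972
G: √((38.957)² + (-35.407)²) = √(1517.64785 + 1253.65565) = 52.643
H: √((49.906)² + (-47.486)²) = √(2490.60884 + 2254.92020) = 68.888
I: √((-73.283)² + (40.880)²) = √(5370.39809 + 1671.17440) = 83.914
J: √((31.730)² + (-68.708)²) = √(1006.79290 + 4720.78926) = 75.681
K: √((-76.331)² + (-67.584)²) = √(5826.42156 + 4567.59706) = 101.951
L: √((61.672)² + (37.192)²) = √(3803.43558 + 1383.24486) = 72.019
M: √((19.881)² + (66.573)²) = √(395.25416 + 4431.96433) = 69.478
N: √((13.074)² + (2.242)²) = √(170.92948 + 5.02656) = 13.265
O: √((40.357)² + (-42.222)²) = √(1628.68745 + 1782.69728) = 58.407
Maximum: K at 101.951.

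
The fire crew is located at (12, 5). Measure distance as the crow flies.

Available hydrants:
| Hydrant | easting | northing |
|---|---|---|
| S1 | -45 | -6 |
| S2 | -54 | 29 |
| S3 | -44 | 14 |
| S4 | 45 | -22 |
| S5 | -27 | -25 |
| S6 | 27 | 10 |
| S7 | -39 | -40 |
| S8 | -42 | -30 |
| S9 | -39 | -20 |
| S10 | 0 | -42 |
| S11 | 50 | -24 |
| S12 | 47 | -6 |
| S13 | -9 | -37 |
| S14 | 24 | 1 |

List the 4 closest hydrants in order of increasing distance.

Distances from (12, 5):
S1: √((-57)² + (-11)²) = √(3249.000 + 121.000) = 58.1
S2: √((-66)² + (24)²) = √(4356.000 + 576.000) = 70.2
S3: √((-56)² + (9)²) = √(3136.000 + 81.000) = 56.7
S4: √((33)² + (-27)²) = √(1089.000 + 729.000) = 42.6
S5: √((-39)² + (-30)²) = √(1521.000 + 900.000) = 49.2
S6: √((15)² + (5)²) = √(225.000 + 25.000) = 15.8
S7: √((-51)² + (-45)²) = √(2601.000 + 2025.000) = 68.0
S8: √((-54)² + (-35)²) = √(2916.000 + 1225.000) = 64.4
S9: √((-51)² + (-25)²) = √(2601.000 + 625.000) = 56.8
S10: √((-12)² + (-47)²) = √(144.000 + 2209.000) = 48.5
S11: √((38)² + (-29)²) = √(1444.000 + 841.000) = 47.8
S12: √((35)² + (-11)²) = √(1225.000 + 121.000) = 36.7
S13: √((-21)² + (-42)²) = √(441.000 + 1764.000) = 47.0
S14: √((12)² + (-4)²) = √(144.000 + 16.000) = 12.6
Sorted: S14 (12.6) < S6 (15.8) < S12 (36.7) < S4 (42.6) < S13 (47.0) < S11 (47.8) < …

S14, S6, S12, S4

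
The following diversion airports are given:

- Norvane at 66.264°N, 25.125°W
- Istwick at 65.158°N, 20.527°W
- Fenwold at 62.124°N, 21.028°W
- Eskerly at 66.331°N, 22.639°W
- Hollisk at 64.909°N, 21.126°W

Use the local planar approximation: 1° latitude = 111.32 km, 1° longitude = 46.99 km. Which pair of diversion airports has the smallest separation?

Pairwise distances:
Istwick–Hollisk: 39.504 km
Norvane–Eskerly: 117.055 km
Istwick–Eskerly: 164.012 km
Eskerly–Hollisk: 173.530 km
Norvane–Hollisk: 240.964 km
Norvane–Istwick: 248.677 km
Fenwold–Hollisk: 310.060 km
Istwick–Fenwold: 338.564 km
Fenwold–Eskerly: 474.402 km
Norvane–Fenwold: 499.459 km
Closest pair: Istwick–Hollisk at 39.504 km.

Istwick and Hollisk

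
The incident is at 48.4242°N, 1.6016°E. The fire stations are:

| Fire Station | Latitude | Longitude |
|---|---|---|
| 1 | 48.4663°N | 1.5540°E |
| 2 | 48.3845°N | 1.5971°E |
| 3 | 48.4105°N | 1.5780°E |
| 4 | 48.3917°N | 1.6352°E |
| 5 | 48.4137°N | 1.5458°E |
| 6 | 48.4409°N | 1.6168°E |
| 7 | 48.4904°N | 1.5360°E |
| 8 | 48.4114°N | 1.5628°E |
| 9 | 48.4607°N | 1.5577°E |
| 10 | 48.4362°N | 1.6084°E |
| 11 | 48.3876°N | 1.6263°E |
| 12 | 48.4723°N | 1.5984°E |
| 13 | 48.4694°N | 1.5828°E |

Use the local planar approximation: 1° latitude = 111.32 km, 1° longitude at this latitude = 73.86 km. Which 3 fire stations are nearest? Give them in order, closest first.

Distances from 48.4242°N, 1.6016°E:
1: √((0.0421·111.32)² + (-0.0476·73.86)²) = √(21.963957 + 12.360400) = 5.8587 km
2: √((-0.0397·111.32)² + (-0.0045·73.86)²) = √(19.531132 + 0.110470) = 4.4319 km
3: √((-0.0137·111.32)² + (-0.0236·73.86)²) = √(2.325881 + 3.038384) = 2.3161 km
4: √((-0.0325·111.32)² + (0.0336·73.86)²) = √(13.089200 + 6.158815) = 4.3873 km
5: √((-0.0105·111.32)² + (-0.0558·73.86)²) = √(1.366234 + 16.985839) = 4.2839 km
6: √((0.0167·111.32)² + (0.0152·73.86)²) = √(3.456045 + 1.260392) = 2.1717 km
7: √((0.0662·111.32)² + (-0.0656·73.86)²) = √(54.307821 + 23.476118) = 8.8195 km
8: √((-0.0128·111.32)² + (-0.0388·73.86)²) = √(2.030329 + 8.212626) = 3.2005 km
9: √((0.0365·111.32)² + (-0.0439·73.86)²) = √(16.509432 + 10.513508) = 5.1984 km
10: √((0.0120·111.32)² + (0.0068·73.86)²) = √(1.784469 + 0.252253) = 1.4271 km
11: √((-0.0366·111.32)² + (0.0247·73.86)²) = √(16.600018 + 3.328224) = 4.4641 km
12: √((0.0481·111.32)² + (-0.0032·73.86)²) = √(28.670585 + 0.055862) = 5.3597 km
13: √((0.0452·111.32)² + (-0.0188·73.86)²) = √(25.317643 + 1.928121) = 5.2197 km
Sorted: 10 (1.4271 km) < 6 (2.1717 km) < 3 (2.3161 km) < 8 (3.2005 km) < 5 (4.2839 km) < …

10, 6, 3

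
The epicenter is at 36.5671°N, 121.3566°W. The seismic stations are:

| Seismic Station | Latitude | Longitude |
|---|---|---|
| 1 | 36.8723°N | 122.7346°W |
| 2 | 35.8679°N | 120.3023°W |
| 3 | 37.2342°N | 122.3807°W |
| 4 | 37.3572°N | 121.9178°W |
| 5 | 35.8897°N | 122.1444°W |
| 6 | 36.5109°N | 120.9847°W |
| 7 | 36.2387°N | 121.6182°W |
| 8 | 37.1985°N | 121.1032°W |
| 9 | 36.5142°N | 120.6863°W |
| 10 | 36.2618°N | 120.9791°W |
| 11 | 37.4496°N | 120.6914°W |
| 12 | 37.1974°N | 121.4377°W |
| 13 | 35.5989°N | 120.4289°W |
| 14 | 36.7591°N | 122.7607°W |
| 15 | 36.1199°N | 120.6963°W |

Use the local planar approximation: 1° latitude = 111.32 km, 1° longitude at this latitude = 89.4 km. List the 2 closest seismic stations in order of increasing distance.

Distances from 36.5671°N, 121.3566°W:
1: √((0.3052·111.32)² + (-1.3780·89.4)²) = √(1154.291384 + 15176.564526) = 127.7922 km
2: √((-0.6992·111.32)² + (1.0543·89.4)²) = √(6058.278507 + 8883.895690) = 122.2382 km
3: √((0.6671·111.32)² + (-1.0241·89.4)²) = √(5514.781076 + 8382.233795) = 117.8856 km
4: √((0.7901·111.32)² + (-0.5612·89.4)²) = √(7735.894154 + 2517.157337) = 101.2574 km
5: √((-0.6774·111.32)² + (-0.7878·89.4)²) = √(5686.391801 + 4960.289116) = 103.1828 km
6: √((-0.0562·111.32)² + (0.3719·89.4)²) = √(39.139838 + 1105.420195) = 33.8313 km
7: √((-0.3284·111.32)² + (-0.2616·89.4)²) = √(1336.449929 + 546.953640) = 43.3982 km
8: √((0.6314·111.32)² + (0.2534·89.4)²) = √(4940.325346 + 513.201904) = 73.8480 km
9: √((-0.0529·111.32)² + (0.6703·89.4)²) = √(34.678295 + 3590.984052) = 60.2135 km
10: √((-0.3053·111.32)² + (0.3775·89.4)²) = √(1155.047924 + 1138.961252) = 47.8958 km
11: √((0.8825·111.32)² + (0.6652·89.4)²) = √(9651.077952 + 3536.547688) = 114.8374 km
12: √((0.6303·111.32)² + (-0.0811·89.4)²) = √(4923.126664 + 52.567430) = 70.5386 km
13: √((-0.9682·111.32)² + (0.9277·89.4)²) = √(11616.533573 + 6878.443128) = 135.9962 km
14: √((0.1920·111.32)² + (-1.4041·89.4)²) = √(456.823937 + 15756.912244) = 127.3332 km
15: √((-0.4472·111.32)² + (0.6603·89.4)²) = √(2478.277792 + 3484.637710) = 77.2199 km
Sorted: 6 (33.8313 km) < 7 (43.3982 km) < 10 (47.8958 km) < 9 (60.2135 km) < …

6, 7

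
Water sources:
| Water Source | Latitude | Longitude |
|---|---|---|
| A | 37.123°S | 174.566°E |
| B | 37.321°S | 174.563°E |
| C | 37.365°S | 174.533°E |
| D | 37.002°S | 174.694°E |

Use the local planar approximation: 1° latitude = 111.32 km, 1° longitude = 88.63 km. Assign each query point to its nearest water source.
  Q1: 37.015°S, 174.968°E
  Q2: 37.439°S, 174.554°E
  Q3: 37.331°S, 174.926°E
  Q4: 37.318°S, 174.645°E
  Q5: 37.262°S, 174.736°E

Q1→D; Q2→C; Q3→B; Q4→B; Q5→B

Q1 at 37.015°S, 174.968°E:
  A: 37.603 km
  B: 49.485 km
  C: 54.813 km
  D: 24.328 km
  → nearest: D (24.328 km)
Q2 at 37.439°S, 174.554°E:
  A: 35.193 km
  B: 13.160 km
  C: 8.445 km
  D: 50.204 km
  → nearest: C (8.445 km)
Q3 at 37.331°S, 174.926°E:
  A: 39.423 km
  B: 32.192 km
  C: 35.037 km
  D: 42.002 km
  → nearest: B (32.192 km)
Q4 at 37.318°S, 174.645°E:
  A: 22.809 km
  B: 7.275 km
  C: 11.221 km
  D: 35.444 km
  → nearest: B (7.275 km)
Q5 at 37.262°S, 174.736°E:
  A: 21.597 km
  B: 16.680 km
  C: 21.335 km
  D: 29.182 km
  → nearest: B (16.680 km)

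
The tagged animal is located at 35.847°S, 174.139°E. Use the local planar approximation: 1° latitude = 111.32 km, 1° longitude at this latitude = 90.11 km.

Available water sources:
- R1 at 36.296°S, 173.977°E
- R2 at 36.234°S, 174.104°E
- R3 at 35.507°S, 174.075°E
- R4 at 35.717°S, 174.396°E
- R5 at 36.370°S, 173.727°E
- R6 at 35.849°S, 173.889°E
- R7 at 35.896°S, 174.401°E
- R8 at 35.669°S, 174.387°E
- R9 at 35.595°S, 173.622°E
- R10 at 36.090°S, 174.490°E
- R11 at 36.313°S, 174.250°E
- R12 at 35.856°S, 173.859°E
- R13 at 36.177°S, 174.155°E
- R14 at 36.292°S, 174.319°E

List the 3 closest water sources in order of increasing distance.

Distances from 35.847°S, 174.139°E:
R1: 52.071 km
R2: 43.196 km
R3: 38.286 km
R4: 27.308 km
R5: 69.050 km
R6: 22.529 km
R7: 24.231 km
R8: 29.867 km
R9: 54.381 km
R10: 41.619 km
R11: 52.831 km
R12: 25.251 km
R13: 36.764 km
R14: 52.125 km
Sorted: R6 (22.529 km) < R7 (24.231 km) < R12 (25.251 km) < R4 (27.308 km) < R8 (29.867 km) < …

R6, R7, R12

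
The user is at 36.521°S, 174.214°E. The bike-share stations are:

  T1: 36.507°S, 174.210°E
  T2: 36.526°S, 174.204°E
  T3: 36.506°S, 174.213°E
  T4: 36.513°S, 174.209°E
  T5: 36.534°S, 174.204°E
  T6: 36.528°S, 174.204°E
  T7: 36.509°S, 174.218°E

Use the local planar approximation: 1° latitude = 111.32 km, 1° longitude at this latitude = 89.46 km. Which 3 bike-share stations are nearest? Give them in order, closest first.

Distances from 36.521°S, 174.214°E:
T1: √((0.014·111.32)² + (-0.004·89.46)²) = √(2.42886 + 0.12805) = 1.599 km
T2: √((-0.005·111.32)² + (-0.010·89.46)²) = √(0.30980 + 0.80031) = 1.054 km
T3: √((0.015·111.32)² + (-0.001·89.46)²) = √(2.78823 + 0.00800) = 1.672 km
T4: √((0.008·111.32)² + (-0.005·89.46)²) = √(0.79310 + 0.20008) = 0.997 km
T5: √((-0.013·111.32)² + (-0.010·89.46)²) = √(2.09427 + 0.80031) = 1.701 km
T6: √((-0.007·111.32)² + (-0.010·89.46)²) = √(0.60721 + 0.80031) = 1.186 km
T7: √((0.012·111.32)² + (0.004·89.46)²) = √(1.78447 + 0.12805) = 1.383 km
Sorted: T4 (0.997 km) < T2 (1.054 km) < T6 (1.186 km) < T7 (1.383 km) < T1 (1.599 km) < …

T4, T2, T6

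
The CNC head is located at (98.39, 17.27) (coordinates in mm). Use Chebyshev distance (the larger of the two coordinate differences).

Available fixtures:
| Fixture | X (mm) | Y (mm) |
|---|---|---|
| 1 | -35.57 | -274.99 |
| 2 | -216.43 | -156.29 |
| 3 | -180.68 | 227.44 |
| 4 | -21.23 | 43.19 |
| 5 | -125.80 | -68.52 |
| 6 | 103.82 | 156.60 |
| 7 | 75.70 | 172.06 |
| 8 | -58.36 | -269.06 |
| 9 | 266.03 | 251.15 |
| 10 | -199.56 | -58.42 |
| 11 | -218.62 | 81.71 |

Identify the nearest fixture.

Distances from (98.39, 17.27):
1: 292.26 mm
2: 314.82 mm
3: 279.07 mm
4: 119.62 mm
5: 224.19 mm
6: 139.33 mm
7: 154.79 mm
8: 286.33 mm
9: 233.88 mm
10: 297.95 mm
11: 317.01 mm
Minimum: 4 at 119.62 mm.

4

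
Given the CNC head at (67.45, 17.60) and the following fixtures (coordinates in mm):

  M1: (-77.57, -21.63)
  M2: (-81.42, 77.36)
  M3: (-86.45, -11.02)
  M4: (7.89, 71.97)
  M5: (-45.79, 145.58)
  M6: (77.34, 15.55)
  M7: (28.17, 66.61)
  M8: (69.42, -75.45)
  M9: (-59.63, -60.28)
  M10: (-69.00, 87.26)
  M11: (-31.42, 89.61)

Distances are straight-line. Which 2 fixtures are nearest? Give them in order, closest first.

M6, M7

Distances from (67.45, 17.60):
M1: 150.23 mm
M2: 160.42 mm
M3: 156.54 mm
M4: 80.64 mm
M5: 170.89 mm
M6: 10.10 mm
M7: 62.81 mm
M8: 93.07 mm
M9: 149.05 mm
M10: 153.20 mm
M11: 122.31 mm
Sorted: M6 (10.10 mm) < M7 (62.81 mm) < M4 (80.64 mm) < M8 (93.07 mm) < …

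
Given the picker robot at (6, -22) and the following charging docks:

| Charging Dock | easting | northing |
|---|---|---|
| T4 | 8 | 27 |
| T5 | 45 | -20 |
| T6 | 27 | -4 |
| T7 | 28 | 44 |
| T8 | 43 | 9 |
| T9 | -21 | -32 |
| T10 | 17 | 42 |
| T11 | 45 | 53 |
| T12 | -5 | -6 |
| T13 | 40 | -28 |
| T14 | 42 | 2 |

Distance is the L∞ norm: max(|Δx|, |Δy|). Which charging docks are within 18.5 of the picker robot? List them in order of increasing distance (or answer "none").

T12

Distances from (6, -22):
T4: max(|2|, |49|) = 49
T5: max(|39|, |2|) = 39
T6: max(|21|, |18|) = 21
T7: max(|22|, |66|) = 66
T8: max(|37|, |31|) = 37
T9: max(|-27|, |-10|) = 27
T10: max(|11|, |64|) = 64
T11: max(|39|, |75|) = 75
T12: max(|-11|, |16|) = 16
T13: max(|34|, |-6|) = 34
T14: max(|36|, |24|) = 36
Threshold 18.5: T12 (16) is within range.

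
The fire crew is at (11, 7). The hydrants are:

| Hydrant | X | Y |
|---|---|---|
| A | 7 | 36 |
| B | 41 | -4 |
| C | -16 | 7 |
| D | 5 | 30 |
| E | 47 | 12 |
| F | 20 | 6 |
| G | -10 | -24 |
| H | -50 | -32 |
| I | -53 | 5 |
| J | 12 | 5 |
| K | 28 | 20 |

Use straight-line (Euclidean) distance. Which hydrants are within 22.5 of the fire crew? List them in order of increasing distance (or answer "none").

Distances from (11, 7):
A: √((-4)² + (29)²) = √(16.000 + 841.000) = 29.3
B: √((30)² + (-11)²) = √(900.000 + 121.000) = 32.0
C: √((-27)² + (0)²) = √(729.000 + 0.000) = 27.0
D: √((-6)² + (23)²) = √(36.000 + 529.000) = 23.8
E: √((36)² + (5)²) = √(1296.000 + 25.000) = 36.3
F: √((9)² + (-1)²) = √(81.000 + 1.000) = 9.1
G: √((-21)² + (-31)²) = √(441.000 + 961.000) = 37.4
H: √((-61)² + (-39)²) = √(3721.000 + 1521.000) = 72.4
I: √((-64)² + (-2)²) = √(4096.000 + 4.000) = 64.0
J: √((1)² + (-2)²) = √(1.000 + 4.000) = 2.2
K: √((17)² + (13)²) = √(289.000 + 169.000) = 21.4
Threshold 22.5: J (2.2), F (9.1), K (21.4) are within range.

J, F, K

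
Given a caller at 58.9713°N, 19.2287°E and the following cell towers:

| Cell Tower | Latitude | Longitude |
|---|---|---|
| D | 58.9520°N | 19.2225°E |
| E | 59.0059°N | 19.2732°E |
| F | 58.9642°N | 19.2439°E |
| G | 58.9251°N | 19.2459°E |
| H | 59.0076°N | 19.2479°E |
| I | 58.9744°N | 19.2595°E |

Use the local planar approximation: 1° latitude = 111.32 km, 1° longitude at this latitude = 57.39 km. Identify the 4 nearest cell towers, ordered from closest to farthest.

F, I, D, H

Distances from 58.9713°N, 19.2287°E:
D: √((-0.0193·111.32)² + (-0.0062·57.39)²) = √(4.615949 + 0.126606) = 2.1777 km
E: √((0.0346·111.32)² + (0.0445·57.39)²) = √(14.835377 + 6.522175) = 4.6214 km
F: √((-0.0071·111.32)² + (0.0152·57.39)²) = √(0.624688 + 0.760956) = 1.1771 km
G: √((-0.0462·111.32)² + (0.0172·57.39)²) = √(26.450284 + 0.974382) = 5.2369 km
H: √((0.0363·111.32)² + (0.0192·57.39)²) = √(16.329002 + 1.214157) = 4.1885 km
I: √((0.0031·111.32)² + (0.0308·57.39)²) = √(0.119088 + 3.124452) = 1.8010 km
Sorted: F (1.1771 km) < I (1.8010 km) < D (2.1777 km) < H (4.1885 km) < E (4.6214 km) < G (5.2369 km)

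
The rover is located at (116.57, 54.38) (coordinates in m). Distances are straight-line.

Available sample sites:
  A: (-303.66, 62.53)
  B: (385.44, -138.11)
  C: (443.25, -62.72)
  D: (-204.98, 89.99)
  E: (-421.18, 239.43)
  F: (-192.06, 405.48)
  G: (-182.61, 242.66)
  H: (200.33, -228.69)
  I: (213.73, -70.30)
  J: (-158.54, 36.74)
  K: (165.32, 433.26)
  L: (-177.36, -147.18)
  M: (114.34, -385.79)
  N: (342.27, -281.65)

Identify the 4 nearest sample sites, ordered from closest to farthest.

I, J, H, D

Distances from (116.57, 54.38):
A: √((-420.23)² + (8.15)²) = √(176593.2529 + 66.4225) = 420.31 m
B: √((268.87)² + (-192.49)²) = √(72291.0769 + 37052.4001) = 330.67 m
C: √((326.68)² + (-117.10)²) = √(106719.8224 + 13712.4100) = 347.03 m
D: √((-321.55)² + (35.61)²) = √(103394.4025 + 1268.0721) = 323.52 m
E: √((-537.75)² + (185.05)²) = √(289175.0625 + 34243.5025) = 568.70 m
F: √((-308.63)² + (351.10)²) = √(95252.4769 + 123271.2100) = 467.47 m
G: √((-299.18)² + (188.28)²) = √(89508.6724 + 35449.3584) = 353.49 m
H: √((83.76)² + (-283.07)²) = √(7015.7376 + 80128.6249) = 295.20 m
I: √((97.16)² + (-124.68)²) = √(9440.0656 + 15545.1024) = 158.07 m
J: √((-275.11)² + (-17.64)²) = √(75685.5121 + 311.1696) = 275.67 m
K: √((48.75)² + (378.88)²) = √(2376.5625 + 143550.0544) = 382.00 m
L: √((-293.93)² + (-201.56)²) = √(86394.8449 + 40626.4336) = 356.40 m
M: √((-2.23)² + (-440.17)²) = √(4.9729 + 193749.6289) = 440.18 m
N: √((225.70)² + (-336.03)²) = √(50940.4900 + 112916.1609) = 404.79 m
Sorted: I (158.07 m) < J (275.67 m) < H (295.20 m) < D (323.52 m) < B (330.67 m) < C (347.03 m) < …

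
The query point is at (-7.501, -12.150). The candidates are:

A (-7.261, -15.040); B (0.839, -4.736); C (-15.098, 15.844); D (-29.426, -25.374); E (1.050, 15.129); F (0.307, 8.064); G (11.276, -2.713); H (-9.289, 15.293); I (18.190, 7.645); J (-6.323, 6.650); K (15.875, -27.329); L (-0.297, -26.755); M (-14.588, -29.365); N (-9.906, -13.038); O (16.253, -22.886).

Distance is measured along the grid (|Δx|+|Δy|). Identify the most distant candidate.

Distances from (-7.501, -12.150):
A: |0.240| + |-2.890| = 0.240 + 2.890 = 3.130
B: |8.340| + |7.414| = 8.340 + 7.414 = 15.754
C: |-7.597| + |27.994| = 7.597 + 27.994 = 35.591
D: |-21.925| + |-13.224| = 21.925 + 13.224 = 35.149
E: |8.551| + |27.279| = 8.551 + 27.279 = 35.830
F: |7.808| + |20.214| = 7.808 + 20.214 = 28.022
G: |18.777| + |9.437| = 18.777 + 9.437 = 28.214
H: |-1.788| + |27.443| = 1.788 + 27.443 = 29.231
I: |25.691| + |19.795| = 25.691 + 19.795 = 45.486
J: |1.178| + |18.800| = 1.178 + 18.800 = 19.978
K: |23.376| + |-15.179| = 23.376 + 15.179 = 38.555
L: |7.204| + |-14.605| = 7.204 + 14.605 = 21.809
M: |-7.087| + |-17.215| = 7.087 + 17.215 = 24.302
N: |-2.405| + |-0.888| = 2.405 + 0.888 = 3.293
O: |23.754| + |-10.736| = 23.754 + 10.736 = 34.490
Maximum: I at 45.486.

I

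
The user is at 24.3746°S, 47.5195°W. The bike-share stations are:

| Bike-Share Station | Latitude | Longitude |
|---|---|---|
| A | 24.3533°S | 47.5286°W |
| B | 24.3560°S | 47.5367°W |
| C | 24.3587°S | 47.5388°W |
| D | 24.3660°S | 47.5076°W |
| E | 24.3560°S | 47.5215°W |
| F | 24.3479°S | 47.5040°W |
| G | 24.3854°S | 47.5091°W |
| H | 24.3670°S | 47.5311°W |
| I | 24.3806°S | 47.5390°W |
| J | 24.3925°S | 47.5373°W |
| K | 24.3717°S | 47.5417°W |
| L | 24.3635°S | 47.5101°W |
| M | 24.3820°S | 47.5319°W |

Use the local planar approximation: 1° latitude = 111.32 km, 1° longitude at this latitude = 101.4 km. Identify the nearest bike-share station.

Distances from 24.3746°S, 47.5195°W:
A: 2.5443 km
B: 2.7072 km
C: 2.6387 km
D: 1.5403 km
E: 2.0805 km
F: 3.3622 km
G: 1.5992 km
H: 1.4489 km
I: 2.0871 km
J: 2.6886 km
K: 2.2741 km
L: 1.5606 km
M: 1.5032 km
Minimum: H at 1.4489 km.

H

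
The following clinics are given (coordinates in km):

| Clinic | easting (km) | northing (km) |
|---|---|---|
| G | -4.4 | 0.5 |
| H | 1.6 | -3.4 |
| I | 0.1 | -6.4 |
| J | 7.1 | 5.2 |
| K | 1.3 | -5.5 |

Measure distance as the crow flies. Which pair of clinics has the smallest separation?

I and K

Pairwise distances:
G–H: √((6.0)² + (-3.9)²) = √(36.000 + 15.210) = 7.2 km
G–I: √((4.5)² + (-6.9)²) = √(20.250 + 47.610) = 8.2 km
G–J: √((11.5)² + (4.7)²) = √(132.250 + 22.090) = 12.4 km
G–K: √((5.7)² + (-6.0)²) = √(32.490 + 36.000) = 8.3 km
H–I: √((-1.5)² + (-3.0)²) = √(2.250 + 9.000) = 3.4 km
H–J: √((5.5)² + (8.6)²) = √(30.250 + 73.960) = 10.2 km
H–K: √((-0.3)² + (-2.1)²) = √(0.090 + 4.410) = 2.1 km
I–J: √((7.0)² + (11.6)²) = √(49.000 + 134.560) = 13.5 km
I–K: √((1.2)² + (0.9)²) = √(1.440 + 0.810) = 1.5 km
J–K: √((-5.8)² + (-10.7)²) = √(33.640 + 114.490) = 12.2 km
Closest pair: I–K at 1.5 km.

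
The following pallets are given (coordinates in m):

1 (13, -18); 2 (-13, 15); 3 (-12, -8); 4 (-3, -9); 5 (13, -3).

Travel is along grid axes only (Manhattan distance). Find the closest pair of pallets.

Pairwise distances:
3–4: 10 m
1–5: 15 m
4–5: 22 m
2–3: 24 m
1–4: 25 m
3–5: 30 m
2–4: 34 m
1–3: 35 m
2–5: 44 m
1–2: 59 m
Closest pair: 3–4 at 10 m.

3 and 4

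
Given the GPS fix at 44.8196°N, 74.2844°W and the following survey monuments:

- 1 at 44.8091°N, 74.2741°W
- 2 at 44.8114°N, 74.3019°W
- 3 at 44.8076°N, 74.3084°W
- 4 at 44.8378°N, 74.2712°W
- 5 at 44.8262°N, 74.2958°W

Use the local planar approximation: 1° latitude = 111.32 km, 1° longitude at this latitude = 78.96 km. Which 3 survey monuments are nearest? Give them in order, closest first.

5, 1, 2

Distances from 44.8196°N, 74.2844°W:
1: √((-0.0105·111.32)² + (0.0103·78.96)²) = √(1.366234 + 0.661437) = 1.4240 km
2: √((-0.0082·111.32)² + (-0.0175·78.96)²) = √(0.833248 + 1.909371) = 1.6561 km
3: √((-0.0120·111.32)² + (-0.0240·78.96)²) = √(1.784469 + 3.591177) = 2.3185 km
4: √((0.0182·111.32)² + (0.0132·78.96)²) = √(4.104773 + 1.086331) = 2.2784 km
5: √((0.0066·111.32)² + (-0.0114·78.96)²) = √(0.539802 + 0.810259) = 1.1619 km
Sorted: 5 (1.1619 km) < 1 (1.4240 km) < 2 (1.6561 km) < 4 (2.2784 km) < 3 (2.3185 km)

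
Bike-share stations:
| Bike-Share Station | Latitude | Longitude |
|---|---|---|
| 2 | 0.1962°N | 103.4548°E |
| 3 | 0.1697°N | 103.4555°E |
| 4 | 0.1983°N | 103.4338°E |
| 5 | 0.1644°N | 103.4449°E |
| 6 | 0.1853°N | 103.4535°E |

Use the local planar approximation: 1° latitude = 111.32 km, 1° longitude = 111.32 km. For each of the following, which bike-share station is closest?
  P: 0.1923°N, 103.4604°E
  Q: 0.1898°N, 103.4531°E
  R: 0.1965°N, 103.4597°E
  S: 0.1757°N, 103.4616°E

P→2; Q→6; R→2; S→3

P at 0.1923°N, 103.4604°E:
  2: 0.7597 km
  3: 2.5743 km
  4: 3.0355 km
  5: 3.5529 km
  6: 1.0942 km
  → nearest: 2 (0.7597 km)
Q at 0.1898°N, 103.4531°E:
  2: 0.7372 km
  3: 2.2534 km
  4: 2.3476 km
  5: 2.9712 km
  6: 0.5029 km
  → nearest: 6 (0.5029 km)
R at 0.1965°N, 103.4597°E:
  2: 0.5465 km
  3: 3.0198 km
  4: 2.8901 km
  5: 3.9349 km
  6: 1.4251 km
  → nearest: 2 (0.5465 km)
S at 0.1757°N, 103.4616°E:
  2: 2.4043 km
  3: 0.9525 km
  4: 3.9883 km
  5: 2.2446 km
  6: 1.3983 km
  → nearest: 3 (0.9525 km)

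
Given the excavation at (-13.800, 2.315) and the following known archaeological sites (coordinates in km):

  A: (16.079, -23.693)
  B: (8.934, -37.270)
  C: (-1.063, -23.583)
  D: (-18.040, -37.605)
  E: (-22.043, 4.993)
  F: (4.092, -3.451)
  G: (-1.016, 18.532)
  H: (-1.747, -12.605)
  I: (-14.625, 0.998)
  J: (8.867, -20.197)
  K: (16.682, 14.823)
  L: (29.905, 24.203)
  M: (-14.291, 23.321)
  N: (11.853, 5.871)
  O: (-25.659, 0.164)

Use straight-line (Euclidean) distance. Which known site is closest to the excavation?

Distances from (-13.800, 2.315):
A: √((29.879)² + (-26.008)²) = √(892.75464 + 676.41606) = 39.613 km
B: √((22.734)² + (-39.585)²) = √(516.83476 + 1566.97222) = 45.649 km
C: √((12.737)² + (-25.898)²) = √(162.23117 + 670.70640) = 28.861 km
D: √((-4.240)² + (-39.920)²) = √(17.97760 + 1593.60640) = 40.145 km
E: √((-8.243)² + (2.678)²) = √(67.94705 + 7.17168) = 8.667 km
F: √((17.892)² + (-5.766)²) = √(320.12366 + 33.24676) = 18.798 km
G: √((12.784)² + (16.217)²) = √(163.43066 + 262.99109) = 20.650 km
H: √((12.053)² + (-14.920)²) = √(145.27481 + 222.60640) = 19.180 km
I: √((-0.825)² + (-1.317)²) = √(0.68062 + 1.73449) = 1.554 km
J: √((22.667)² + (-22.512)²) = √(513.79289 + 506.79014) = 31.947 km
K: √((30.482)² + (12.508)²) = √(929.15232 + 156.45006) = 32.948 km
L: √((43.705)² + (21.888)²) = √(1910.12702 + 479.08454) = 48.880 km
M: √((-0.491)² + (21.006)²) = √(0.24108 + 441.25204) = 21.012 km
N: √((25.653)² + (3.556)²) = √(658.07641 + 12.64514) = 25.898 km
O: √((-11.859)² + (-2.151)²) = √(140.63588 + 4.62680) = 12.052 km
Minimum: I at 1.554 km.

I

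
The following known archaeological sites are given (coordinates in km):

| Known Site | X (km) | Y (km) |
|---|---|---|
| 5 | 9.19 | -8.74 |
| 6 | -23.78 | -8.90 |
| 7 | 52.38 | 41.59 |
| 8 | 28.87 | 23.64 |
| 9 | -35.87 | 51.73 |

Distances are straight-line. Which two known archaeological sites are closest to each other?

Pairwise distances:
5–6: √((-32.97)² + (-0.16)²) = √(1087.0209 + 0.0256) = 32.97 km
5–7: √((43.19)² + (50.33)²) = √(1865.3761 + 2533.1089) = 66.32 km
5–8: √((19.68)² + (32.38)²) = √(387.3024 + 1048.4644) = 37.89 km
5–9: √((-45.06)² + (60.47)²) = √(2030.4036 + 3656.6209) = 75.41 km
6–7: √((76.16)² + (50.49)²) = √(5800.3456 + 2549.2401) = 91.38 km
6–8: √((52.65)² + (32.54)²) = √(2772.0225 + 1058.8516) = 61.89 km
6–9: √((-12.09)² + (60.63)²) = √(146.1681 + 3675.9969) = 61.82 km
7–8: √((-23.51)² + (-17.95)²) = √(552.7201 + 322.2025) = 29.58 km
7–9: √((-88.25)² + (10.14)²) = √(7788.0625 + 102.8196) = 88.83 km
8–9: √((-64.74)² + (28.09)²) = √(4191.2676 + 789.0481) = 70.57 km
Closest pair: 7–8 at 29.58 km.

7 and 8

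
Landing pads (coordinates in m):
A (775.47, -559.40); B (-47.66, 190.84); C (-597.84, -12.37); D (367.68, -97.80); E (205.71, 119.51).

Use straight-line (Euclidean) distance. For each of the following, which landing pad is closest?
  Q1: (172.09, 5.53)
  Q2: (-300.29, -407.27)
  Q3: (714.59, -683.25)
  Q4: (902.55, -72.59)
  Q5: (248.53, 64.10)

Q1→E; Q2→C; Q3→A; Q4→A; Q5→E

Q1 at (172.09, 5.53):
  A: √((603.38)² + (-564.93)²) = √(364067.4244 + 319145.9049) = 826.57 m
  B: √((-219.75)² + (185.31)²) = √(48290.0625 + 34339.7961) = 287.45 m
  C: √((-769.93)² + (-17.90)²) = √(592792.2049 + 320.4100) = 770.14 m
  D: √((195.59)² + (-103.33)²) = √(38255.4481 + 10677.0889) = 221.21 m
  E: √((33.62)² + (113.98)²) = √(1130.3044 + 12991.4404) = 118.83 m
  → nearest: E (118.83 m)
Q2 at (-300.29, -407.27):
  A: √((1075.76)² + (-152.13)²) = √(1157259.5776 + 23143.5369) = 1086.46 m
  B: √((252.63)² + (598.11)²) = √(63821.9169 + 357735.5721) = 649.27 m
  C: √((-297.55)² + (394.90)²) = √(88536.0025 + 155946.0100) = 494.45 m
  D: √((667.97)² + (309.47)²) = √(446183.9209 + 95771.6809) = 736.18 m
  E: √((506.00)² + (526.78)²) = √(256036.0000 + 277497.1684) = 730.43 m
  → nearest: C (494.45 m)
Q3 at (714.59, -683.25):
  A: √((60.88)² + (123.85)²) = √(3706.3744 + 15338.8225) = 138.00 m
  B: √((-762.25)² + (874.09)²) = √(581025.0625 + 764033.3281) = 1159.77 m
  C: √((-1312.43)² + (670.88)²) = √(1722472.5049 + 450079.9744) = 1473.96 m
  D: √((-346.91)² + (585.45)²) = √(120346.5481 + 342751.7025) = 680.51 m
  E: √((-508.88)² + (802.76)²) = √(258958.8544 + 644423.6176) = 950.46 m
  → nearest: A (138.00 m)
Q4 at (902.55, -72.59):
  A: √((-127.08)² + (-486.81)²) = √(16149.3264 + 236983.9761) = 503.12 m
  B: √((-950.21)² + (263.43)²) = √(902899.0441 + 69395.3649) = 986.05 m
  C: √((-1500.39)² + (60.22)²) = √(2251170.1521 + 3626.4484) = 1501.60 m
  D: √((-534.87)² + (-25.21)²) = √(286085.9169 + 635.5441) = 535.46 m
  E: √((-696.84)² + (192.10)²) = √(485585.9856 + 36902.4100) = 722.83 m
  → nearest: A (503.12 m)
Q5 at (248.53, 64.10):
  A: √((526.94)² + (-623.50)²) = √(277665.7636 + 388752.2500) = 816.34 m
  B: √((-296.19)² + (126.74)²) = √(87728.5161 + 16063.0276) = 322.17 m
  C: √((-846.37)² + (-76.47)²) = √(716342.1769 + 5847.6609) = 849.82 m
  D: √((119.15)² + (-161.90)²) = √(14196.7225 + 26211.6100) = 201.02 m
  E: √((-42.82)² + (55.41)²) = √(1833.5524 + 3070.2681) = 70.03 m
  → nearest: E (70.03 m)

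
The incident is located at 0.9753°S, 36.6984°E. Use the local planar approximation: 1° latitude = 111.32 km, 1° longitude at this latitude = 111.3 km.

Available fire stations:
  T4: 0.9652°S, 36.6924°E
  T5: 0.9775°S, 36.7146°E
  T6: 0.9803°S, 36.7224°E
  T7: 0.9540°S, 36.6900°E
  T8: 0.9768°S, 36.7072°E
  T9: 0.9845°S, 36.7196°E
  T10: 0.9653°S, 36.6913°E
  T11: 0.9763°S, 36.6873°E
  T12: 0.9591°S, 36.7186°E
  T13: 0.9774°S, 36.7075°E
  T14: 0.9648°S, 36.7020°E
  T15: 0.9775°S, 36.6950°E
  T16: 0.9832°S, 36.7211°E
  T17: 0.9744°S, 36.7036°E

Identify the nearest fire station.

Distances from 0.9753°S, 36.6984°E:
T4: 1.3077 km
T5: 1.8196 km
T6: 2.7286 km
T7: 2.5488 km
T8: 0.9936 km
T9: 2.5722 km
T10: 1.3652 km
T11: 1.2404 km
T12: 2.8822 km
T13: 1.0395 km
T14: 1.2356 km
T15: 0.4508 km
T16: 2.6752 km
T17: 0.5874 km
Minimum: T15 at 0.4508 km.

T15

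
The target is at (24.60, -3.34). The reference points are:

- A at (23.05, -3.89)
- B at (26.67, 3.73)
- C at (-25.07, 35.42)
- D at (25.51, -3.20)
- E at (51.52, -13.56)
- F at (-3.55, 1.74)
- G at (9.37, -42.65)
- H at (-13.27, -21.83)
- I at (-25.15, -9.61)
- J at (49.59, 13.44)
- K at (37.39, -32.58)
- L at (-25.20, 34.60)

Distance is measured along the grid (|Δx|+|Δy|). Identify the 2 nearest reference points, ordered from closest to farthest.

Distances from (24.60, -3.34):
A: |-1.55| + |-0.55| = 1.55 + 0.55 = 2.10
B: |2.07| + |7.07| = 2.07 + 7.07 = 9.14
C: |-49.67| + |38.76| = 49.67 + 38.76 = 88.43
D: |0.91| + |0.14| = 0.91 + 0.14 = 1.05
E: |26.92| + |-10.22| = 26.92 + 10.22 = 37.14
F: |-28.15| + |5.08| = 28.15 + 5.08 = 33.23
G: |-15.23| + |-39.31| = 15.23 + 39.31 = 54.54
H: |-37.87| + |-18.49| = 37.87 + 18.49 = 56.36
I: |-49.75| + |-6.27| = 49.75 + 6.27 = 56.02
J: |24.99| + |16.78| = 24.99 + 16.78 = 41.77
K: |12.79| + |-29.24| = 12.79 + 29.24 = 42.03
L: |-49.80| + |37.94| = 49.80 + 37.94 = 87.74
Sorted: D (1.05) < A (2.10) < B (9.14) < F (33.23) < …

D, A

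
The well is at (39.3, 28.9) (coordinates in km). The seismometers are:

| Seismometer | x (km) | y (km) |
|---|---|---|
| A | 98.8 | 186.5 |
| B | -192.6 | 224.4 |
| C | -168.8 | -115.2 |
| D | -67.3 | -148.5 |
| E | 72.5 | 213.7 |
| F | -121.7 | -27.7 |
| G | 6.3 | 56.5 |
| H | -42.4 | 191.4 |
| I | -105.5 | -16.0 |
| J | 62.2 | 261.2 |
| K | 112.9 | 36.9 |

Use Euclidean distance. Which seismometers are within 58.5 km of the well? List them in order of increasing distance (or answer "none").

Distances from (39.3, 28.9):
A: √((59.5)² + (157.6)²) = √(3540.250 + 24837.760) = 168.5 km
B: √((-231.9)² + (195.5)²) = √(53777.610 + 38220.250) = 303.3 km
C: √((-208.1)² + (-144.1)²) = √(43305.610 + 20764.810) = 253.1 km
D: √((-106.6)² + (-177.4)²) = √(11363.560 + 31470.760) = 207.0 km
E: √((33.2)² + (184.8)²) = √(1102.240 + 34151.040) = 187.8 km
F: √((-161.0)² + (-56.6)²) = √(25921.000 + 3203.560) = 170.7 km
G: √((-33.0)² + (27.6)²) = √(1089.000 + 761.760) = 43.0 km
H: √((-81.7)² + (162.5)²) = √(6674.890 + 26406.250) = 181.9 km
I: √((-144.8)² + (-44.9)²) = √(20967.040 + 2016.010) = 151.6 km
J: √((22.9)² + (232.3)²) = √(524.410 + 53963.290) = 233.4 km
K: √((73.6)² + (8.0)²) = √(5416.960 + 64.000) = 74.0 km
Threshold 58.5 km: G (43.0 km) is within range.

G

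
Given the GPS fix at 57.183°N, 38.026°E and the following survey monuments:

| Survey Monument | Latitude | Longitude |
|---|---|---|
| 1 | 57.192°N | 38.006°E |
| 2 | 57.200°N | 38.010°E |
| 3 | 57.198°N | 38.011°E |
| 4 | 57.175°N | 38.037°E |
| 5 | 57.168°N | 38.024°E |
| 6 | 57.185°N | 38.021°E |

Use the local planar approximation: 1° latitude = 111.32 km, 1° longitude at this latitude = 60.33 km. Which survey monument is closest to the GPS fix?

6

Distances from 57.183°N, 38.026°E:
1: √((0.009·111.32)² + (-0.020·60.33)²) = √(1.00376 + 1.45588) = 1.568 km
2: √((0.017·111.32)² + (-0.016·60.33)²) = √(3.58133 + 0.93177) = 2.124 km
3: √((0.015·111.32)² + (-0.015·60.33)²) = √(2.78823 + 0.81893) = 1.899 km
4: √((-0.008·111.32)² + (0.011·60.33)²) = √(0.79310 + 0.44040) = 1.111 km
5: √((-0.015·111.32)² + (-0.002·60.33)²) = √(2.78823 + 0.01456) = 1.674 km
6: √((0.002·111.32)² + (-0.005·60.33)²) = √(0.04957 + 0.09099) = 0.375 km
Minimum: 6 at 0.375 km.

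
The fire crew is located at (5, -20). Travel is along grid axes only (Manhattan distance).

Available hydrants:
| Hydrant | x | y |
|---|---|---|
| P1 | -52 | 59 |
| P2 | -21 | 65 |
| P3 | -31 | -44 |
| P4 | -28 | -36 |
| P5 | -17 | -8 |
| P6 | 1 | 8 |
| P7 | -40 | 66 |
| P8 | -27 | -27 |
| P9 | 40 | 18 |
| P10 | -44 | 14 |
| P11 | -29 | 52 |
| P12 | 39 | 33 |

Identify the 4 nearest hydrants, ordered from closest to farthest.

P6, P5, P8, P4

Distances from (5, -20):
P1: |-57| + |79| = 57 + 79 = 136
P2: |-26| + |85| = 26 + 85 = 111
P3: |-36| + |-24| = 36 + 24 = 60
P4: |-33| + |-16| = 33 + 16 = 49
P5: |-22| + |12| = 22 + 12 = 34
P6: |-4| + |28| = 4 + 28 = 32
P7: |-45| + |86| = 45 + 86 = 131
P8: |-32| + |-7| = 32 + 7 = 39
P9: |35| + |38| = 35 + 38 = 73
P10: |-49| + |34| = 49 + 34 = 83
P11: |-34| + |72| = 34 + 72 = 106
P12: |34| + |53| = 34 + 53 = 87
Sorted: P6 (32) < P5 (34) < P8 (39) < P4 (49) < P3 (60) < P9 (73) < …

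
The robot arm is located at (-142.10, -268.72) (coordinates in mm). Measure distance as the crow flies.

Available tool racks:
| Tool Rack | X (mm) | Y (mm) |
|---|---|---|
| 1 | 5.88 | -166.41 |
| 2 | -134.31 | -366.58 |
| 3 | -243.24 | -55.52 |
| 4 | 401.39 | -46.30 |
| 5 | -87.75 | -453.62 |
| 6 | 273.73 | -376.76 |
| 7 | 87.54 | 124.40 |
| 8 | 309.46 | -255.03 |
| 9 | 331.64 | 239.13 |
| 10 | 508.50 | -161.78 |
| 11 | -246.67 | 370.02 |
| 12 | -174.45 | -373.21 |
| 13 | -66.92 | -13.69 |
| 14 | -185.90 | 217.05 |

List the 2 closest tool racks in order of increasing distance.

2, 12

Distances from (-142.10, -268.72):
1: √((147.98)² + (102.31)²) = √(21898.0804 + 10467.3361) = 179.90 mm
2: √((7.79)² + (-97.86)²) = √(60.6841 + 9576.5796) = 98.17 mm
3: √((-101.14)² + (213.20)²) = √(10229.2996 + 45454.2400) = 235.97 mm
4: √((543.49)² + (222.42)²) = √(295381.3801 + 49470.6564) = 587.24 mm
5: √((54.35)² + (-184.90)²) = √(2953.9225 + 34188.0100) = 192.72 mm
6: √((415.83)² + (-108.04)²) = √(172914.5889 + 11672.6416) = 429.64 mm
7: √((229.64)² + (393.12)²) = √(52734.5296 + 154543.3344) = 455.28 mm
8: √((451.56)² + (13.69)²) = √(203906.4336 + 187.4161) = 451.77 mm
9: √((473.74)² + (507.85)²) = √(224429.5876 + 257911.6225) = 694.51 mm
10: √((650.60)² + (106.94)²) = √(423280.3600 + 11436.1636) = 659.33 mm
11: √((-104.57)² + (638.74)²) = √(10934.8849 + 407988.7876) = 647.24 mm
12: √((-32.35)² + (-104.49)²) = √(1046.5225 + 10918.1601) = 109.38 mm
13: √((75.18)² + (255.03)²) = √(5652.0324 + 65040.3009) = 265.88 mm
14: √((-43.80)² + (485.77)²) = √(1918.4400 + 235972.4929) = 487.74 mm
Sorted: 2 (98.17 mm) < 12 (109.38 mm) < 1 (179.90 mm) < 5 (192.72 mm) < …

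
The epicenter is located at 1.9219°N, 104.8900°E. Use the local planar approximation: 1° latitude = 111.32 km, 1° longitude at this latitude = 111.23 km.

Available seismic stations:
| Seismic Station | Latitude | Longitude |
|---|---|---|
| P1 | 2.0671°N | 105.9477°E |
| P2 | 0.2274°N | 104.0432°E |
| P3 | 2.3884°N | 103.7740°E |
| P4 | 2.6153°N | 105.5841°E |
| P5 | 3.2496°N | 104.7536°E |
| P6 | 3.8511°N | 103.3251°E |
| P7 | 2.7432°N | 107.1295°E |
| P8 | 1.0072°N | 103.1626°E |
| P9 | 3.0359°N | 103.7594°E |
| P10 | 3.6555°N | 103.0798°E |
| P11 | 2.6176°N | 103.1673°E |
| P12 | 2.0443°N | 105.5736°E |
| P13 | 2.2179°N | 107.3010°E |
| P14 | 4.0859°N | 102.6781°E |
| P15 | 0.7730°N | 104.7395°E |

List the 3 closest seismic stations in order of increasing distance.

P12, P4, P1

Distances from 1.9219°N, 104.8900°E:
P1: 118.7531 km
P2: 210.8402 km
P3: 134.5575 km
P4: 109.1731 km
P5: 148.5762 km
P6: 276.4407 km
P7: 265.3479 km
P8: 217.4523 km
P9: 176.6163 km
P10: 278.8982 km
P11: 206.6747 km
P12: 77.2480 km
P13: 270.1923 km
P14: 344.3279 km
P15: 128.9864 km
Sorted: P12 (77.2480 km) < P4 (109.1731 km) < P1 (118.7531 km) < P15 (128.9864 km) < P3 (134.5575 km) < …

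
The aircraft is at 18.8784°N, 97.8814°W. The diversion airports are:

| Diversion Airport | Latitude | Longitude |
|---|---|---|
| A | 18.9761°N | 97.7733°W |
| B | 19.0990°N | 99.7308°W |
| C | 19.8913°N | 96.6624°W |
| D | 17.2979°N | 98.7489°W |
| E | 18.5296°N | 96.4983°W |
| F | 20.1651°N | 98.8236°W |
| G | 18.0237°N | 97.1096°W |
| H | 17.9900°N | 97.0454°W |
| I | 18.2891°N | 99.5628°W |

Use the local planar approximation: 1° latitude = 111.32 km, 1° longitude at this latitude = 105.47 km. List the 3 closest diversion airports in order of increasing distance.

A, G, H

Distances from 18.8784°N, 97.8814°W:
A: 15.7568 km
B: 196.5960 km
C: 171.0077 km
D: 198.3096 km
E: 150.9547 km
F: 174.3317 km
G: 125.2152 km
H: 132.4954 km
I: 189.0819 km
Sorted: A (15.7568 km) < G (125.2152 km) < H (132.4954 km) < E (150.9547 km) < C (171.0077 km) < …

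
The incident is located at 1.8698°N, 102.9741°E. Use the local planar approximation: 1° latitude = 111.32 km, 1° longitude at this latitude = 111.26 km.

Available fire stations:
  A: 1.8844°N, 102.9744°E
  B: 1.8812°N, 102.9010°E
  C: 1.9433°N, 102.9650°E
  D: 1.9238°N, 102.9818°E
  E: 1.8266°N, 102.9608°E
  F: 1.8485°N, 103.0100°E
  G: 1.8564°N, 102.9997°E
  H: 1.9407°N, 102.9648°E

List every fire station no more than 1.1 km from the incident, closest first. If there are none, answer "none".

Distances from 1.8698°N, 102.9741°E:
A: √((0.0146·111.32)² + (0.0003·111.26)²) = √(2.641509 + 0.001114) = 1.6256 km
B: √((0.0114·111.32)² + (-0.0731·111.26)²) = √(1.610483 + 66.147413) = 8.2315 km
C: √((0.0735·111.32)² + (-0.0091·111.26)²) = √(66.945451 + 1.025087) = 8.2444 km
D: √((0.0540·111.32)² + (0.0077·111.26)²) = √(36.135487 + 0.733938) = 6.0720 km
E: √((-0.0432·111.32)² + (-0.0133·111.26)²) = √(23.126712 + 2.189684) = 5.0315 km
F: √((-0.0213·111.32)² + (0.0359·111.26)²) = √(5.622191 + 15.953905) = 4.6450 km
G: √((-0.0134·111.32)² + (0.0256·111.26)²) = √(2.225133 + 8.112562) = 3.2152 km
H: √((0.0709·111.32)² + (-0.0093·111.26)²) = √(62.292945 + 1.070641) = 7.9601 km
Threshold 1.1 km: none within range.

none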